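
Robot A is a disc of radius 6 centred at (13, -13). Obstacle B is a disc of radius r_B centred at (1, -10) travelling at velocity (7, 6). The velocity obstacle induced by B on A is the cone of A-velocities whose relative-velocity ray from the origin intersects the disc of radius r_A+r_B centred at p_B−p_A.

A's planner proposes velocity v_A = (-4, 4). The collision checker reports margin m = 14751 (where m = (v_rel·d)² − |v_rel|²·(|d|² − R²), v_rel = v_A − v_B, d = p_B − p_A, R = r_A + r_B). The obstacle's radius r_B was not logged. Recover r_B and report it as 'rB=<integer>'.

m = 14751
d = (-12, 3);  v_rel = (-11, -2),  |v_rel|² = 125
v_rel×d = (-11)·(3) − (-2)·(-12) = -57
since m = R²·125 − (-57)²:  R² = (3249 + 14751) / 125 = 144
R = √144 = 12  ⇒  r_B = 12 − 6 = 6

rB=6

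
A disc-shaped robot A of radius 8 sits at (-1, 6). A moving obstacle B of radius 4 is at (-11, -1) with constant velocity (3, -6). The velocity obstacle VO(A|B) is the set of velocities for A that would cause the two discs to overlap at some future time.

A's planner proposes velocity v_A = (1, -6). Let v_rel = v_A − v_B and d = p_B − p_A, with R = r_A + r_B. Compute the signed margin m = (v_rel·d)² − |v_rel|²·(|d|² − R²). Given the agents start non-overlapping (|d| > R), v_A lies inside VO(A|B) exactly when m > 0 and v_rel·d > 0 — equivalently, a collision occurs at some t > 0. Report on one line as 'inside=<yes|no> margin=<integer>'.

d = (-10, -7),  |d|² = 149;  R = 8+4 = 12,  c = 149−12² = 5
v_rel = (-2, 0),  |v_rel|² = 4;  v_rel·d = (-2)·(-10) + (0)·(-7) = 20
4·t² − 40·t + 5 = 0  ⇒  m = 20² − 4·5 = 380
m = 380 > 0,  v_rel·d = 20 > 0  ⇒  inside

inside=yes margin=380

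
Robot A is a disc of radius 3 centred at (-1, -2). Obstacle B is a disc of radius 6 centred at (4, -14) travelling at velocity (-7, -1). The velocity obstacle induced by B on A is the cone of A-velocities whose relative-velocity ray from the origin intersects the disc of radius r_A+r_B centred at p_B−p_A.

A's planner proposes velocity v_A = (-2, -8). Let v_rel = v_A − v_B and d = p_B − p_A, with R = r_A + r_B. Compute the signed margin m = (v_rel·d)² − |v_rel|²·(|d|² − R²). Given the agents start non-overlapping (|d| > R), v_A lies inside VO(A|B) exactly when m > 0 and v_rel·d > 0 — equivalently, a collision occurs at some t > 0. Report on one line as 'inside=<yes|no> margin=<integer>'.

d = (5, -12),  |d|² = 169;  R = 3+6 = 9,  c = 169−9² = 88
v_rel = (5, -7),  |v_rel|² = 74;  v_rel·d = (5)·(5) + (-7)·(-12) = 109
74·t² − 218·t + 88 = 0  ⇒  m = 109² − 74·88 = 5369
m = 5369 > 0,  v_rel·d = 109 > 0  ⇒  inside

inside=yes margin=5369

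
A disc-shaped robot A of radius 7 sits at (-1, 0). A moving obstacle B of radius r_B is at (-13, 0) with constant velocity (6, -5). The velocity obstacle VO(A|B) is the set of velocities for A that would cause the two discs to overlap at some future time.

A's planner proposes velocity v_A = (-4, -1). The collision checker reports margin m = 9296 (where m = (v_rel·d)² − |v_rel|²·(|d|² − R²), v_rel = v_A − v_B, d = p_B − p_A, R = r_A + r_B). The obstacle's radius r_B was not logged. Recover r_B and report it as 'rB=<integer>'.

m = 9296
d = (-12, 0);  v_rel = (-10, 4),  |v_rel|² = 116
v_rel×d = (-10)·(0) − (4)·(-12) = 48
since m = R²·116 − 48²:  R² = (2304 + 9296) / 116 = 100
R = √100 = 10  ⇒  r_B = 10 − 7 = 3

rB=3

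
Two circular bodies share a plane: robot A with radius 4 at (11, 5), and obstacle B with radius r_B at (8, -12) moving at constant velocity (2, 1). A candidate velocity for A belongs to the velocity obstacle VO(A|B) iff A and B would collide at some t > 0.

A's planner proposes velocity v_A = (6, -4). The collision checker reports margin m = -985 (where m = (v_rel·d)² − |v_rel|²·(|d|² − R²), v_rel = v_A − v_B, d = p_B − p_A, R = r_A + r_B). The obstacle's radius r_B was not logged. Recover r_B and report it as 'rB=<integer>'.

m = -985
d = (-3, -17);  v_rel = (4, -5),  |v_rel|² = 41
v_rel×d = (4)·(-17) − (-5)·(-3) = -83
since m = R²·41 − (-83)²:  R² = (6889 + -985) / 41 = 144
R = √144 = 12  ⇒  r_B = 12 − 4 = 8

rB=8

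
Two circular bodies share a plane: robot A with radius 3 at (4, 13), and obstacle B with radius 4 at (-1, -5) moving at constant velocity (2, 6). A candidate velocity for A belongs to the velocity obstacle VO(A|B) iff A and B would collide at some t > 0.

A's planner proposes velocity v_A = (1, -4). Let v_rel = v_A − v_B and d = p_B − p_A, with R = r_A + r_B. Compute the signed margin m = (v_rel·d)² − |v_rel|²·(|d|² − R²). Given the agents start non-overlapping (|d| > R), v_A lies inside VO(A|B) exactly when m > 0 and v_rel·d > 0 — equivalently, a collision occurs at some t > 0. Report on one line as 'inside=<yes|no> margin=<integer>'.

d = (-5, -18),  |d|² = 349;  R = 3+4 = 7,  c = 349−7² = 300
v_rel = (-1, -10),  |v_rel|² = 101;  v_rel·d = (-1)·(-5) + (-10)·(-18) = 185
101·t² − 370·t + 300 = 0  ⇒  m = 185² − 101·300 = 3925
m = 3925 > 0,  v_rel·d = 185 > 0  ⇒  inside

inside=yes margin=3925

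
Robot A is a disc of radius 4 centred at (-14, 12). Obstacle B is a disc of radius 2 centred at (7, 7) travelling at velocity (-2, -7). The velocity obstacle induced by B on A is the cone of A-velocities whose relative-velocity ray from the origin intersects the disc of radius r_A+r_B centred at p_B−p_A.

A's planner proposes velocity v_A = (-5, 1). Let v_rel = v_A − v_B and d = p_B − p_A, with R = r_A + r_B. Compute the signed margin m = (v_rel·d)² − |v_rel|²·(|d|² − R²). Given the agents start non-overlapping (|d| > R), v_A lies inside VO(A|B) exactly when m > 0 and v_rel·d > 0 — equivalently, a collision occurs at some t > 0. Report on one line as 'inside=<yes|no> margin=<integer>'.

d = (21, -5),  |d|² = 466;  R = 4+2 = 6,  c = 466−6² = 430
v_rel = (-3, 8),  |v_rel|² = 73;  v_rel·d = (-3)·(21) + (8)·(-5) = -103
73·t² + 206·t + 430 = 0  ⇒  m = (-103)² − 73·430 = -20781
m = -20781 < 0,  v_rel·d = -103 < 0  ⇒  outside

inside=no margin=-20781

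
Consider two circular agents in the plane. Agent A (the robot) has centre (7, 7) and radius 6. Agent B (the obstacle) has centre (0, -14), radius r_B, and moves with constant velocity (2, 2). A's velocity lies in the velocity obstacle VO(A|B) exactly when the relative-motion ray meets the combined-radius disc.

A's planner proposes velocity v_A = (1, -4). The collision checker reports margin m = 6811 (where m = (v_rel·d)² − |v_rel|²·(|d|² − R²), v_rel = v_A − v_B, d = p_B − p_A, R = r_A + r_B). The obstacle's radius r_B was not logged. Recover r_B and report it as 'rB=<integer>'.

m = 6811
d = (-7, -21);  v_rel = (-1, -6),  |v_rel|² = 37
v_rel×d = (-1)·(-21) − (-6)·(-7) = -21
since m = R²·37 − (-21)²:  R² = (441 + 6811) / 37 = 196
R = √196 = 14  ⇒  r_B = 14 − 6 = 8

rB=8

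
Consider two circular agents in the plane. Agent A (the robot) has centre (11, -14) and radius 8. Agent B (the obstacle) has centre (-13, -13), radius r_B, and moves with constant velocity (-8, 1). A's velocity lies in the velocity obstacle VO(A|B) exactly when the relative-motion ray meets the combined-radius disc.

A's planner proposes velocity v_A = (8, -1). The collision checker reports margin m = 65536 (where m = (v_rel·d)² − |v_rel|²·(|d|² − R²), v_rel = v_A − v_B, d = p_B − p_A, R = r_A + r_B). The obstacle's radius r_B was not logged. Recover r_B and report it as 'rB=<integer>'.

m = 65536
d = (-24, 1);  v_rel = (16, -2),  |v_rel|² = 260
v_rel×d = (16)·(1) − (-2)·(-24) = -32
since m = R²·260 − (-32)²:  R² = (1024 + 65536) / 260 = 256
R = √256 = 16  ⇒  r_B = 16 − 8 = 8

rB=8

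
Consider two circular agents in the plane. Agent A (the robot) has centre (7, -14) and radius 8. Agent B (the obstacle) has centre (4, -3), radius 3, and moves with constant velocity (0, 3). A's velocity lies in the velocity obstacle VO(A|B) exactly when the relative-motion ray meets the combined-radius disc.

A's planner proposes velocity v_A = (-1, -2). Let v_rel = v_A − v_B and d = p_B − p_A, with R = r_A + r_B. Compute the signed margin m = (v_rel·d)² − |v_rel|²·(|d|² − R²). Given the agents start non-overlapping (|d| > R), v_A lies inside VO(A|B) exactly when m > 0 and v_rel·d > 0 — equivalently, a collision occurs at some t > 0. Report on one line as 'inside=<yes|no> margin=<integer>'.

d = (-3, 11),  |d|² = 130;  R = 8+3 = 11,  c = 130−11² = 9
v_rel = (-1, -5),  |v_rel|² = 26;  v_rel·d = (-1)·(-3) + (-5)·(11) = -52
26·t² + 104·t + 9 = 0  ⇒  m = (-52)² − 26·9 = 2470
m = 2470 > 0,  v_rel·d = -52 < 0  ⇒  outside

inside=no margin=2470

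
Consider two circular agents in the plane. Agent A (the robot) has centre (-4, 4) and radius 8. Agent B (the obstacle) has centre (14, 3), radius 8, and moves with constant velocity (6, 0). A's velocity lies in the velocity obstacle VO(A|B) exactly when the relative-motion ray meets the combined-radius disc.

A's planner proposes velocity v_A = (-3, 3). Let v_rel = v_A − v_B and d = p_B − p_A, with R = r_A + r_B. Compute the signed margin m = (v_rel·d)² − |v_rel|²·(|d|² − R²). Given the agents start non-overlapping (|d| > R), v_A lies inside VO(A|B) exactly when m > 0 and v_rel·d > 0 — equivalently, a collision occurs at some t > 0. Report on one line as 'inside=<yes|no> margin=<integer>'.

d = (18, -1),  |d|² = 325;  R = 8+8 = 16,  c = 325−16² = 69
v_rel = (-9, 3),  |v_rel|² = 90;  v_rel·d = (-9)·(18) + (3)·(-1) = -165
90·t² + 330·t + 69 = 0  ⇒  m = (-165)² − 90·69 = 21015
m = 21015 > 0,  v_rel·d = -165 < 0  ⇒  outside

inside=no margin=21015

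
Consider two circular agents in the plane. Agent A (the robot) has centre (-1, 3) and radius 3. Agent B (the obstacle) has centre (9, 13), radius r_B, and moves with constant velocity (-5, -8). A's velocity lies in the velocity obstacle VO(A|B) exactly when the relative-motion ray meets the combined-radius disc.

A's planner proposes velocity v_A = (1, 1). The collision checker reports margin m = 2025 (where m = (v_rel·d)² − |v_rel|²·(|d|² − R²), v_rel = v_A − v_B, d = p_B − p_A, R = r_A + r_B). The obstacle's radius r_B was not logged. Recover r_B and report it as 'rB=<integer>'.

m = 2025
d = (10, 10);  v_rel = (6, 9),  |v_rel|² = 117
v_rel×d = (6)·(10) − (9)·(10) = -30
since m = R²·117 − (-30)²:  R² = (900 + 2025) / 117 = 25
R = √25 = 5  ⇒  r_B = 5 − 3 = 2

rB=2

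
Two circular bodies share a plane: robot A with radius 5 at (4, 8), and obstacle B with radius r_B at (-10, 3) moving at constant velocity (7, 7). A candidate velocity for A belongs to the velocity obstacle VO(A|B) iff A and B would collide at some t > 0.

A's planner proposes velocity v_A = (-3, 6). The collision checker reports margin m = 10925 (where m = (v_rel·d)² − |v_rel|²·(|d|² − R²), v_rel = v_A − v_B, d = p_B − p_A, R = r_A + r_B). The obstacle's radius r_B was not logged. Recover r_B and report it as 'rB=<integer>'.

m = 10925
d = (-14, -5);  v_rel = (-10, -1),  |v_rel|² = 101
v_rel×d = (-10)·(-5) − (-1)·(-14) = 36
since m = R²·101 − 36²:  R² = (1296 + 10925) / 101 = 121
R = √121 = 11  ⇒  r_B = 11 − 5 = 6

rB=6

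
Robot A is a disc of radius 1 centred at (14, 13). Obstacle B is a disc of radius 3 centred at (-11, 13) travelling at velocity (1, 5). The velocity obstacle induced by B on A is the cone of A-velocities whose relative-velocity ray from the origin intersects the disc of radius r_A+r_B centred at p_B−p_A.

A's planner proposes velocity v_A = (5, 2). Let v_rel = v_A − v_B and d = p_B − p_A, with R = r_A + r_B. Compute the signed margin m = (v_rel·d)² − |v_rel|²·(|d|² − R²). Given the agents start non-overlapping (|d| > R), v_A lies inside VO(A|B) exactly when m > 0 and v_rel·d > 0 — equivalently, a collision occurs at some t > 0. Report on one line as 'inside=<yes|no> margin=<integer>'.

d = (-25, 0),  |d|² = 625;  R = 1+3 = 4,  c = 625−4² = 609
v_rel = (4, -3),  |v_rel|² = 25;  v_rel·d = (4)·(-25) + (-3)·(0) = -100
25·t² + 200·t + 609 = 0  ⇒  m = (-100)² − 25·609 = -5225
m = -5225 < 0,  v_rel·d = -100 < 0  ⇒  outside

inside=no margin=-5225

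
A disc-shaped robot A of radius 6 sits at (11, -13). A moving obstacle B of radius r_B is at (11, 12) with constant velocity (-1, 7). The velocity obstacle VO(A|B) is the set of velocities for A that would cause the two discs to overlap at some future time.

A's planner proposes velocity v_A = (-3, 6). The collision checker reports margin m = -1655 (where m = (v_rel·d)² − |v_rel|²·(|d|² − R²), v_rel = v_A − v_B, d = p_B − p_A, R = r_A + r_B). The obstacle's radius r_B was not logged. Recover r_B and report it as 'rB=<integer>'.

m = -1655
d = (0, 25);  v_rel = (-2, -1),  |v_rel|² = 5
v_rel×d = (-2)·(25) − (-1)·(0) = -50
since m = R²·5 − (-50)²:  R² = (2500 + -1655) / 5 = 169
R = √169 = 13  ⇒  r_B = 13 − 6 = 7

rB=7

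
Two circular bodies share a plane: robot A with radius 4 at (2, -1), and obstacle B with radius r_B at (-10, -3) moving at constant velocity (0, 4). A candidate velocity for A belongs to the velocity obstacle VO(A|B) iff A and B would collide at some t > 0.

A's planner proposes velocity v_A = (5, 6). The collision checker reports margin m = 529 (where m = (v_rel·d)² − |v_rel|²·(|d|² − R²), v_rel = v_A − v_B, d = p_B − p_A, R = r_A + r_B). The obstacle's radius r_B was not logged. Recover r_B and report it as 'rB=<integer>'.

m = 529
d = (-12, -2);  v_rel = (5, 2),  |v_rel|² = 29
v_rel×d = (5)·(-2) − (2)·(-12) = 14
since m = R²·29 − 14²:  R² = (196 + 529) / 29 = 25
R = √25 = 5  ⇒  r_B = 5 − 4 = 1

rB=1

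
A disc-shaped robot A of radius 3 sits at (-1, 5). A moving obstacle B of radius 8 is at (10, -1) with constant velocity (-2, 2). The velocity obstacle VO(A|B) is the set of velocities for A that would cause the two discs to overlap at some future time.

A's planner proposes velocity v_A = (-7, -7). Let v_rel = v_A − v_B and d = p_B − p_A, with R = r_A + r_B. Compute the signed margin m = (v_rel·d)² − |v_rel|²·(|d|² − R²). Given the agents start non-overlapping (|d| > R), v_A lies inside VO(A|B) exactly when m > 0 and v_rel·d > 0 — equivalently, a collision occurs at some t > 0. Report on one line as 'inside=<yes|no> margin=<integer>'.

d = (11, -6),  |d|² = 157;  R = 3+8 = 11,  c = 157−11² = 36
v_rel = (-5, -9),  |v_rel|² = 106;  v_rel·d = (-5)·(11) + (-9)·(-6) = -1
106·t² + 2·t + 36 = 0  ⇒  m = (-1)² − 106·36 = -3815
m = -3815 < 0,  v_rel·d = -1 < 0  ⇒  outside

inside=no margin=-3815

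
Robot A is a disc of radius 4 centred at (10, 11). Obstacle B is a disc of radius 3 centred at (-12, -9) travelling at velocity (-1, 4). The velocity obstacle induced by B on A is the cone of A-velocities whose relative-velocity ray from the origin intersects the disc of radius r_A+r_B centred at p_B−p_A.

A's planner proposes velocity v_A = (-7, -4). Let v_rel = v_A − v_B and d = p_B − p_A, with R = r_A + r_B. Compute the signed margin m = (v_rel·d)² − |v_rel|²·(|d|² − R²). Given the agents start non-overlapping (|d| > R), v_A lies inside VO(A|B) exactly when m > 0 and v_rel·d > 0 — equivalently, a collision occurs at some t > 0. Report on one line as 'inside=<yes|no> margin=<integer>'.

d = (-22, -20),  |d|² = 884;  R = 4+3 = 7,  c = 884−7² = 835
v_rel = (-6, -8),  |v_rel|² = 100;  v_rel·d = (-6)·(-22) + (-8)·(-20) = 292
100·t² − 584·t + 835 = 0  ⇒  m = 292² − 100·835 = 1764
m = 1764 > 0,  v_rel·d = 292 > 0  ⇒  inside

inside=yes margin=1764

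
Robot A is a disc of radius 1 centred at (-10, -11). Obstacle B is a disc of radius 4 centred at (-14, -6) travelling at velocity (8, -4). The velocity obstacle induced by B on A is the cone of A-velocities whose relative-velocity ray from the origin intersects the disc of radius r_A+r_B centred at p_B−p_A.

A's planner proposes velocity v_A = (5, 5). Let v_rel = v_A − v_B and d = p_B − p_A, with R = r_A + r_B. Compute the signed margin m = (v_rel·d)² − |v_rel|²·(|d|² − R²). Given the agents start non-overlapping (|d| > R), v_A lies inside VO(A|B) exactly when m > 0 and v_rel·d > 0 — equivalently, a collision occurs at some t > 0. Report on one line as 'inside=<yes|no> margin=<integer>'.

d = (-4, 5),  |d|² = 41;  R = 1+4 = 5,  c = 41−5² = 16
v_rel = (-3, 9),  |v_rel|² = 90;  v_rel·d = (-3)·(-4) + (9)·(5) = 57
90·t² − 114·t + 16 = 0  ⇒  m = 57² − 90·16 = 1809
m = 1809 > 0,  v_rel·d = 57 > 0  ⇒  inside

inside=yes margin=1809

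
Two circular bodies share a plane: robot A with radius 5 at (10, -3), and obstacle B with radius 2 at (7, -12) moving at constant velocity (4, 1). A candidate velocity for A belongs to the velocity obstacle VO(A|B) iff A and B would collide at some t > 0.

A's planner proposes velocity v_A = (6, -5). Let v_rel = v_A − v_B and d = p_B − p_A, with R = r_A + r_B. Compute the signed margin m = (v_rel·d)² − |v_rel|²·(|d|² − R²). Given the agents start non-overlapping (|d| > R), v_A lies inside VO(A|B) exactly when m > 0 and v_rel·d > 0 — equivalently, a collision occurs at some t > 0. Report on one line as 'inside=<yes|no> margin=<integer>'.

d = (-3, -9),  |d|² = 90;  R = 5+2 = 7,  c = 90−7² = 41
v_rel = (2, -6),  |v_rel|² = 40;  v_rel·d = (2)·(-3) + (-6)·(-9) = 48
40·t² − 96·t + 41 = 0  ⇒  m = 48² − 40·41 = 664
m = 664 > 0,  v_rel·d = 48 > 0  ⇒  inside

inside=yes margin=664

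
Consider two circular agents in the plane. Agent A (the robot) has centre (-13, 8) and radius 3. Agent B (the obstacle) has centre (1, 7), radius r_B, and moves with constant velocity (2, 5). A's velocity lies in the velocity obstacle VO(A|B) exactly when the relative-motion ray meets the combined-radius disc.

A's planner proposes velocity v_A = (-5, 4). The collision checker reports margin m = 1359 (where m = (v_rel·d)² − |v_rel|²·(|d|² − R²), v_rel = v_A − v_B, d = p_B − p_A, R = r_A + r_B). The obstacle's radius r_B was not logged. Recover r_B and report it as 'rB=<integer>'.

m = 1359
d = (14, -1);  v_rel = (-7, -1),  |v_rel|² = 50
v_rel×d = (-7)·(-1) − (-1)·(14) = 21
since m = R²·50 − 21²:  R² = (441 + 1359) / 50 = 36
R = √36 = 6  ⇒  r_B = 6 − 3 = 3

rB=3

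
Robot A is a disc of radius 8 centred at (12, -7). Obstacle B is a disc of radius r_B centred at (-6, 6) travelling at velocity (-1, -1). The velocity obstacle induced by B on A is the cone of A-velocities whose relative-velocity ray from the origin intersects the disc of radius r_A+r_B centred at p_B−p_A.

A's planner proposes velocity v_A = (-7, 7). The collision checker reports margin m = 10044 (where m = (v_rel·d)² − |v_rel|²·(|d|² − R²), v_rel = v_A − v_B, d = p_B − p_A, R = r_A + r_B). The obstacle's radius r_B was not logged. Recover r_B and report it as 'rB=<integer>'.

m = 10044
d = (-18, 13);  v_rel = (-6, 8),  |v_rel|² = 100
v_rel×d = (-6)·(13) − (8)·(-18) = 66
since m = R²·100 − 66²:  R² = (4356 + 10044) / 100 = 144
R = √144 = 12  ⇒  r_B = 12 − 8 = 4

rB=4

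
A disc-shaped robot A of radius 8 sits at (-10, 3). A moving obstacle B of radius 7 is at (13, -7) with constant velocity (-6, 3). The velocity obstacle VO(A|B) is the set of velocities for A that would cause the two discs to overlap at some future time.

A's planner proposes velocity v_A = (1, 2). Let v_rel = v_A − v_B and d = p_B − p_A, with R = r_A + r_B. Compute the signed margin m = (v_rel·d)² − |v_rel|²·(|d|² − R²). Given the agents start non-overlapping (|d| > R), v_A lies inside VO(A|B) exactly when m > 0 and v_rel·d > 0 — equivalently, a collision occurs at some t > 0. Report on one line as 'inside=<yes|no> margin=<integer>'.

d = (23, -10),  |d|² = 629;  R = 8+7 = 15,  c = 629−15² = 404
v_rel = (7, -1),  |v_rel|² = 50;  v_rel·d = (7)·(23) + (-1)·(-10) = 171
50·t² − 342·t + 404 = 0  ⇒  m = 171² − 50·404 = 9041
m = 9041 > 0,  v_rel·d = 171 > 0  ⇒  inside

inside=yes margin=9041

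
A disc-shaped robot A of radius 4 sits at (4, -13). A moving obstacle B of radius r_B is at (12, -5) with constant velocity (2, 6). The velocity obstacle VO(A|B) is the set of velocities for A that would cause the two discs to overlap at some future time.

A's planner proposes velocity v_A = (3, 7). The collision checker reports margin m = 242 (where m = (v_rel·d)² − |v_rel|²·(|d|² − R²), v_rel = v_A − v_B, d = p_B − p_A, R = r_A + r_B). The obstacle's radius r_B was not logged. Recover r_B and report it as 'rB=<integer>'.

m = 242
d = (8, 8);  v_rel = (1, 1),  |v_rel|² = 2
v_rel×d = (1)·(8) − (1)·(8) = 0
since m = R²·2 − 0²:  R² = (0 + 242) / 2 = 121
R = √121 = 11  ⇒  r_B = 11 − 4 = 7

rB=7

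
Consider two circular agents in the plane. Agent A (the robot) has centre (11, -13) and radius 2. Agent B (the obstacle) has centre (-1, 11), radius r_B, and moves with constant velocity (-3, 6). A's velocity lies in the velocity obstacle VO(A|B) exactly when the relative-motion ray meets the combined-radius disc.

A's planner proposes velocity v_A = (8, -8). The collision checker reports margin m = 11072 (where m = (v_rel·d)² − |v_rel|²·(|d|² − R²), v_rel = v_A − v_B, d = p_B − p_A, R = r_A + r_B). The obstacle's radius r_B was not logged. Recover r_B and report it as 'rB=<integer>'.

m = 11072
d = (-12, 24);  v_rel = (11, -14),  |v_rel|² = 317
v_rel×d = (11)·(24) − (-14)·(-12) = 96
since m = R²·317 − 96²:  R² = (9216 + 11072) / 317 = 64
R = √64 = 8  ⇒  r_B = 8 − 2 = 6

rB=6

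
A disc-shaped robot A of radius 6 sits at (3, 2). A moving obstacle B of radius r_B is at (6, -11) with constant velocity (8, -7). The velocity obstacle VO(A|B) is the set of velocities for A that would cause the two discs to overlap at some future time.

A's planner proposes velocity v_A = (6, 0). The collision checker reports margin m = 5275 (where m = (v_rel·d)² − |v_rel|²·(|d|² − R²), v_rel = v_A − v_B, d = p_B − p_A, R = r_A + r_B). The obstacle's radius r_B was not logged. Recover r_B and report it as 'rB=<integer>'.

m = 5275
d = (3, -13);  v_rel = (-2, 7),  |v_rel|² = 53
v_rel×d = (-2)·(-13) − (7)·(3) = 5
since m = R²·53 − 5²:  R² = (25 + 5275) / 53 = 100
R = √100 = 10  ⇒  r_B = 10 − 6 = 4

rB=4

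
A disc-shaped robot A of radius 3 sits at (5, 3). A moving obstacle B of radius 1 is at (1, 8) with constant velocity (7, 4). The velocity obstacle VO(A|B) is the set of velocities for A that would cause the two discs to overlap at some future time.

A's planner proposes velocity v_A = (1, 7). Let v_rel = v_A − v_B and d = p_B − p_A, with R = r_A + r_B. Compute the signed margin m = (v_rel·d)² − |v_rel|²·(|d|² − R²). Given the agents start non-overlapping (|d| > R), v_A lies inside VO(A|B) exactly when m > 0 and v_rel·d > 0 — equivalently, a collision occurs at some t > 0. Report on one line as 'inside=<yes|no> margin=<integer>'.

d = (-4, 5),  |d|² = 41;  R = 3+1 = 4,  c = 41−4² = 25
v_rel = (-6, 3),  |v_rel|² = 45;  v_rel·d = (-6)·(-4) + (3)·(5) = 39
45·t² − 78·t + 25 = 0  ⇒  m = 39² − 45·25 = 396
m = 396 > 0,  v_rel·d = 39 > 0  ⇒  inside

inside=yes margin=396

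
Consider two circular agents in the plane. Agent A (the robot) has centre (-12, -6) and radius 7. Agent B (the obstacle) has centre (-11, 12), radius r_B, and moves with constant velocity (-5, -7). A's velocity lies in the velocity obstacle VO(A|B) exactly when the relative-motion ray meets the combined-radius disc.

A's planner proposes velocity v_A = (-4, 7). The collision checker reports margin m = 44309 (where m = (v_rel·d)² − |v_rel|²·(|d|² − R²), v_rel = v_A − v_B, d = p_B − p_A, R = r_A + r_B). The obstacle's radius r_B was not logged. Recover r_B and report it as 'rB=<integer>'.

m = 44309
d = (1, 18);  v_rel = (1, 14),  |v_rel|² = 197
v_rel×d = (1)·(18) − (14)·(1) = 4
since m = R²·197 − 4²:  R² = (16 + 44309) / 197 = 225
R = √225 = 15  ⇒  r_B = 15 − 7 = 8

rB=8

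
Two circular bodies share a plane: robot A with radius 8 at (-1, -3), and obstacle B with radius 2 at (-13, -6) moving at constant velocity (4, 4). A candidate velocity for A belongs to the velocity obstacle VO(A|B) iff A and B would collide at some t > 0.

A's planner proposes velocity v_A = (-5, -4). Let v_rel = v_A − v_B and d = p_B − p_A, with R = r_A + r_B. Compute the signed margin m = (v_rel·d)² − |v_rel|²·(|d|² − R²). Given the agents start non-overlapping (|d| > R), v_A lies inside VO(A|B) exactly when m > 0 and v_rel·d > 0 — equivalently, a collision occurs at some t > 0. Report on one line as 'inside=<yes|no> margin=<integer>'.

d = (-12, -3),  |d|² = 153;  R = 8+2 = 10,  c = 153−10² = 53
v_rel = (-9, -8),  |v_rel|² = 145;  v_rel·d = (-9)·(-12) + (-8)·(-3) = 132
145·t² − 264·t + 53 = 0  ⇒  m = 132² − 145·53 = 9739
m = 9739 > 0,  v_rel·d = 132 > 0  ⇒  inside

inside=yes margin=9739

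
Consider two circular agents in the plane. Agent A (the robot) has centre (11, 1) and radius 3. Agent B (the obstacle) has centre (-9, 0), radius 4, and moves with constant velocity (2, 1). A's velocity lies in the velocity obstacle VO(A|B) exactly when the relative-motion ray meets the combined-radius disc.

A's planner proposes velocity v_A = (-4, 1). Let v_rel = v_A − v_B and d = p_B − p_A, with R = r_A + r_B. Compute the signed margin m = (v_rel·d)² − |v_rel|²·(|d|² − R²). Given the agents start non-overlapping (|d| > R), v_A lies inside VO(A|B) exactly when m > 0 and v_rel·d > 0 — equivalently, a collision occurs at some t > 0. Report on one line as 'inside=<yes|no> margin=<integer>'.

d = (-20, -1),  |d|² = 401;  R = 3+4 = 7,  c = 401−7² = 352
v_rel = (-6, 0),  |v_rel|² = 36;  v_rel·d = (-6)·(-20) + (0)·(-1) = 120
36·t² − 240·t + 352 = 0  ⇒  m = 120² − 36·352 = 1728
m = 1728 > 0,  v_rel·d = 120 > 0  ⇒  inside

inside=yes margin=1728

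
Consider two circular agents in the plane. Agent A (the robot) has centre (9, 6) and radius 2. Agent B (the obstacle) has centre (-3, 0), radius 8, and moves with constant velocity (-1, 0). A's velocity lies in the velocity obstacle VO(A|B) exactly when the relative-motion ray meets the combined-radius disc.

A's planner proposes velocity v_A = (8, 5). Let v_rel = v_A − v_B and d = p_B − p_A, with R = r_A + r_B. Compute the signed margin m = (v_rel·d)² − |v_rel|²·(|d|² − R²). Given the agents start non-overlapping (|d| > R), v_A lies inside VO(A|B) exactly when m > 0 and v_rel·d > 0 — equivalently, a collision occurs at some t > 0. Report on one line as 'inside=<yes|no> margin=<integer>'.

d = (-12, -6),  |d|² = 180;  R = 2+8 = 10,  c = 180−10² = 80
v_rel = (9, 5),  |v_rel|² = 106;  v_rel·d = (9)·(-12) + (5)·(-6) = -138
106·t² + 276·t + 80 = 0  ⇒  m = (-138)² − 106·80 = 10564
m = 10564 > 0,  v_rel·d = -138 < 0  ⇒  outside

inside=no margin=10564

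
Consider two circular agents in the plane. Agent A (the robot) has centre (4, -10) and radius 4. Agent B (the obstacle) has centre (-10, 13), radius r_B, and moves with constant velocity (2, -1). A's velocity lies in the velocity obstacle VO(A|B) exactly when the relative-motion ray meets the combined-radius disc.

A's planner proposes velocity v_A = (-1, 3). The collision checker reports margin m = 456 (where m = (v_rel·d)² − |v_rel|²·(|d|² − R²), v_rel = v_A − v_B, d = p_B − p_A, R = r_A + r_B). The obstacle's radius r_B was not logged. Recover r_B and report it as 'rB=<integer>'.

m = 456
d = (-14, 23);  v_rel = (-3, 4),  |v_rel|² = 25
v_rel×d = (-3)·(23) − (4)·(-14) = -13
since m = R²·25 − (-13)²:  R² = (169 + 456) / 25 = 25
R = √25 = 5  ⇒  r_B = 5 − 4 = 1

rB=1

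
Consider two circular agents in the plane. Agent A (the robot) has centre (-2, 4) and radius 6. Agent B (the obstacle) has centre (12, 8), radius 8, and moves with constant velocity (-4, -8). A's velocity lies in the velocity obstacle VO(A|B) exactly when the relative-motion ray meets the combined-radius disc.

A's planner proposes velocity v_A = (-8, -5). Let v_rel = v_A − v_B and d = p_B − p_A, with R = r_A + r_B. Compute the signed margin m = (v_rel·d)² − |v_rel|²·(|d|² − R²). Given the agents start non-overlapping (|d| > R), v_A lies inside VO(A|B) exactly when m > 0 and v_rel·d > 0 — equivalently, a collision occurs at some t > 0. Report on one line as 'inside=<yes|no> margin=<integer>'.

d = (14, 4),  |d|² = 212;  R = 6+8 = 14,  c = 212−14² = 16
v_rel = (-4, 3),  |v_rel|² = 25;  v_rel·d = (-4)·(14) + (3)·(4) = -44
25·t² + 88·t + 16 = 0  ⇒  m = (-44)² − 25·16 = 1536
m = 1536 > 0,  v_rel·d = -44 < 0  ⇒  outside

inside=no margin=1536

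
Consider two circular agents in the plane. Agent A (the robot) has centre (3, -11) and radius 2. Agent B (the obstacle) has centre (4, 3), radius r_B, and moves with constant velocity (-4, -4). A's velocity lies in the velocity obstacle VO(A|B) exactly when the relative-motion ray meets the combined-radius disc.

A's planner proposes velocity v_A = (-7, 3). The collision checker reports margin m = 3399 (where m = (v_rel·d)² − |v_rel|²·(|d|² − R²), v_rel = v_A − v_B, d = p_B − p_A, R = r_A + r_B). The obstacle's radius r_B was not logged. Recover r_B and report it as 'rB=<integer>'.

m = 3399
d = (1, 14);  v_rel = (-3, 7),  |v_rel|² = 58
v_rel×d = (-3)·(14) − (7)·(1) = -49
since m = R²·58 − (-49)²:  R² = (2401 + 3399) / 58 = 100
R = √100 = 10  ⇒  r_B = 10 − 2 = 8

rB=8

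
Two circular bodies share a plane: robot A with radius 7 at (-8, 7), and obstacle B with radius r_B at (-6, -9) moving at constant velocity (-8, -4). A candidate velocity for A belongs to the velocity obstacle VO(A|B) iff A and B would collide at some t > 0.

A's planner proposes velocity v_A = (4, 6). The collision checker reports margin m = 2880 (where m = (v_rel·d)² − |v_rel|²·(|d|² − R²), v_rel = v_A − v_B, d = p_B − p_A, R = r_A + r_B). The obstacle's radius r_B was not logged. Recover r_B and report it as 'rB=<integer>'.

m = 2880
d = (2, -16);  v_rel = (12, 10),  |v_rel|² = 244
v_rel×d = (12)·(-16) − (10)·(2) = -212
since m = R²·244 − (-212)²:  R² = (44944 + 2880) / 244 = 196
R = √196 = 14  ⇒  r_B = 14 − 7 = 7

rB=7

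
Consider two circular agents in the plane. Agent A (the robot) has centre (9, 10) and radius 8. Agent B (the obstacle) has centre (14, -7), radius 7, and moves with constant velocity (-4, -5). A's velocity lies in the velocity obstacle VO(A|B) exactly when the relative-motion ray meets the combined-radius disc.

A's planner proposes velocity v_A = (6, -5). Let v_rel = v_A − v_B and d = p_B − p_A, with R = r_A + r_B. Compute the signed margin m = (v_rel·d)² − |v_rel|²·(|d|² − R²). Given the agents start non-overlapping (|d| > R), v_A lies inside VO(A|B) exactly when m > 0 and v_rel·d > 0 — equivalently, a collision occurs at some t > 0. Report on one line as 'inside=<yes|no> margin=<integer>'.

d = (5, -17),  |d|² = 314;  R = 8+7 = 15,  c = 314−15² = 89
v_rel = (10, 0),  |v_rel|² = 100;  v_rel·d = (10)·(5) + (0)·(-17) = 50
100·t² − 100·t + 89 = 0  ⇒  m = 50² − 100·89 = -6400
m = -6400 < 0,  v_rel·d = 50 > 0  ⇒  outside

inside=no margin=-6400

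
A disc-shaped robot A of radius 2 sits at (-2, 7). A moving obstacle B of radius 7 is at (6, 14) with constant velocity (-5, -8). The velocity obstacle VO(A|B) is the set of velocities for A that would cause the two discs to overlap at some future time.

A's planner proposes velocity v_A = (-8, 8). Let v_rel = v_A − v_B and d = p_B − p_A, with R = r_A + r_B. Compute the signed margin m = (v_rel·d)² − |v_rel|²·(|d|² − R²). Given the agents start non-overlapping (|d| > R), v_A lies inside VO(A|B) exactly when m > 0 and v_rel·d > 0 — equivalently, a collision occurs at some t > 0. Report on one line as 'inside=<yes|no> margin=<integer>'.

d = (8, 7),  |d|² = 113;  R = 2+7 = 9,  c = 113−9² = 32
v_rel = (-3, 16),  |v_rel|² = 265;  v_rel·d = (-3)·(8) + (16)·(7) = 88
265·t² − 176·t + 32 = 0  ⇒  m = 88² − 265·32 = -736
m = -736 < 0,  v_rel·d = 88 > 0  ⇒  outside

inside=no margin=-736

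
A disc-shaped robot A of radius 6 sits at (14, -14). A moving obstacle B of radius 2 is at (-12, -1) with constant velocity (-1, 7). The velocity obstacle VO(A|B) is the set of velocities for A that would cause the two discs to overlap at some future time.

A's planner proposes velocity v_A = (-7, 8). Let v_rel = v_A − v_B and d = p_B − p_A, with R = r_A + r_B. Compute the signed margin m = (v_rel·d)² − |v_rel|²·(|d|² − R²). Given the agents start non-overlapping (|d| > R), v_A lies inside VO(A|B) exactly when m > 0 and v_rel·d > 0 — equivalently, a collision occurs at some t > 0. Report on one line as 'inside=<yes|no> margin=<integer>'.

d = (-26, 13),  |d|² = 845;  R = 6+2 = 8,  c = 845−8² = 781
v_rel = (-6, 1),  |v_rel|² = 37;  v_rel·d = (-6)·(-26) + (1)·(13) = 169
37·t² − 338·t + 781 = 0  ⇒  m = 169² − 37·781 = -336
m = -336 < 0,  v_rel·d = 169 > 0  ⇒  outside

inside=no margin=-336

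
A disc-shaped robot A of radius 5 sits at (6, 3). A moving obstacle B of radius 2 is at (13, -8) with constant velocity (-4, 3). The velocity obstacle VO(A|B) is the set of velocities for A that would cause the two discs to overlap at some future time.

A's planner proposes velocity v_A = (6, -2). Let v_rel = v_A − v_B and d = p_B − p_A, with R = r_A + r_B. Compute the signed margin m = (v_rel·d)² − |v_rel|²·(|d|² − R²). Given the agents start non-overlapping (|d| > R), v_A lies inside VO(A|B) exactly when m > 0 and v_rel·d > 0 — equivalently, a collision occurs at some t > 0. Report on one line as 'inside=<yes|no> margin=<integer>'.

d = (7, -11),  |d|² = 170;  R = 5+2 = 7,  c = 170−7² = 121
v_rel = (10, -5),  |v_rel|² = 125;  v_rel·d = (10)·(7) + (-5)·(-11) = 125
125·t² − 250·t + 121 = 0  ⇒  m = 125² − 125·121 = 500
m = 500 > 0,  v_rel·d = 125 > 0  ⇒  inside

inside=yes margin=500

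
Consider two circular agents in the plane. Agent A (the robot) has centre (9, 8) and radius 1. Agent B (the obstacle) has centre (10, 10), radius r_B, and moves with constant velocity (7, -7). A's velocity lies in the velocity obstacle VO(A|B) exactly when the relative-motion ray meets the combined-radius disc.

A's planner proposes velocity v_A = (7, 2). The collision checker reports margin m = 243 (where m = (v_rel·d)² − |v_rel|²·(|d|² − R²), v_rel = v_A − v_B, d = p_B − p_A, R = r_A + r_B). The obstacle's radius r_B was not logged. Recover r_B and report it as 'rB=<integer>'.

m = 243
d = (1, 2);  v_rel = (0, 9),  |v_rel|² = 81
v_rel×d = (0)·(2) − (9)·(1) = -9
since m = R²·81 − (-9)²:  R² = (81 + 243) / 81 = 4
R = √4 = 2  ⇒  r_B = 2 − 1 = 1

rB=1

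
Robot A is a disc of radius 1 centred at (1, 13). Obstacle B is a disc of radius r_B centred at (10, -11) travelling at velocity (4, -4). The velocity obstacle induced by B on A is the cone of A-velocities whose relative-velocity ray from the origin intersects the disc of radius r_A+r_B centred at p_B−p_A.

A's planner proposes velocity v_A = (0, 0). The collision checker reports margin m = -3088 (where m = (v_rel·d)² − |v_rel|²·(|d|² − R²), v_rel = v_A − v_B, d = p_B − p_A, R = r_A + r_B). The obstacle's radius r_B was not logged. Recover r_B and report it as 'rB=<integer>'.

m = -3088
d = (9, -24);  v_rel = (-4, 4),  |v_rel|² = 32
v_rel×d = (-4)·(-24) − (4)·(9) = 60
since m = R²·32 − 60²:  R² = (3600 + -3088) / 32 = 16
R = √16 = 4  ⇒  r_B = 4 − 1 = 3

rB=3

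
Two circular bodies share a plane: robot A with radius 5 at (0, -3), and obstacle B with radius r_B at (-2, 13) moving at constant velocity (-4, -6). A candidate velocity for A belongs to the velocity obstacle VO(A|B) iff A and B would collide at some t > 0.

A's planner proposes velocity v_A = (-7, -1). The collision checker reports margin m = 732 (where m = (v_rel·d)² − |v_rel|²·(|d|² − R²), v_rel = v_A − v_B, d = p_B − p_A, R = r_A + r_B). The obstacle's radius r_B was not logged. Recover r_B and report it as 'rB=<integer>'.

m = 732
d = (-2, 16);  v_rel = (-3, 5),  |v_rel|² = 34
v_rel×d = (-3)·(16) − (5)·(-2) = -38
since m = R²·34 − (-38)²:  R² = (1444 + 732) / 34 = 64
R = √64 = 8  ⇒  r_B = 8 − 5 = 3

rB=3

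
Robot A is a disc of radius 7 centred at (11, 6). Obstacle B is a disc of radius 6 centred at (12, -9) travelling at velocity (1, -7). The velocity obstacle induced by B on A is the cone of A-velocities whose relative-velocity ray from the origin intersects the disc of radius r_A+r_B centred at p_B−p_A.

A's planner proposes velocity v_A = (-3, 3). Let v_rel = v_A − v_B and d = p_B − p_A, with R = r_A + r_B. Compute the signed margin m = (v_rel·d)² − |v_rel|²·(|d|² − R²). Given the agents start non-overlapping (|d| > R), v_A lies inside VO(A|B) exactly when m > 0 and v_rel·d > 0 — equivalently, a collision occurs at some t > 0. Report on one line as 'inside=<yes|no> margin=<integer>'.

d = (1, -15),  |d|² = 226;  R = 7+6 = 13,  c = 226−13² = 57
v_rel = (-4, 10),  |v_rel|² = 116;  v_rel·d = (-4)·(1) + (10)·(-15) = -154
116·t² + 308·t + 57 = 0  ⇒  m = (-154)² − 116·57 = 17104
m = 17104 > 0,  v_rel·d = -154 < 0  ⇒  outside

inside=no margin=17104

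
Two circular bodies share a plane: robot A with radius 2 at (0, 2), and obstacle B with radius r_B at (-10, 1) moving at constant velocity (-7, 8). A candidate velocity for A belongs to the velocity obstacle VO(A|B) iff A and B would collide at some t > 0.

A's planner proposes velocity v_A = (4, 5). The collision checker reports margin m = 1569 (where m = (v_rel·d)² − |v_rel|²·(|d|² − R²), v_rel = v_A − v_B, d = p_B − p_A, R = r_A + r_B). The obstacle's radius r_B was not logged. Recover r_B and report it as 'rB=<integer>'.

m = 1569
d = (-10, -1);  v_rel = (11, -3),  |v_rel|² = 130
v_rel×d = (11)·(-1) − (-3)·(-10) = -41
since m = R²·130 − (-41)²:  R² = (1681 + 1569) / 130 = 25
R = √25 = 5  ⇒  r_B = 5 − 2 = 3

rB=3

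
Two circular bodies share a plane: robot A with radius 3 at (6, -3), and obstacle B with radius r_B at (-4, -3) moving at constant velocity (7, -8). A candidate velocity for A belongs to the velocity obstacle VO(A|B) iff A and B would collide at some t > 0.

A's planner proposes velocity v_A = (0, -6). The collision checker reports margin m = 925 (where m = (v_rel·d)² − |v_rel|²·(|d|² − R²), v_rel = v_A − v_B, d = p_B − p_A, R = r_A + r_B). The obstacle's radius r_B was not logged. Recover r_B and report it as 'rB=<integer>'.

m = 925
d = (-10, 0);  v_rel = (-7, 2),  |v_rel|² = 53
v_rel×d = (-7)·(0) − (2)·(-10) = 20
since m = R²·53 − 20²:  R² = (400 + 925) / 53 = 25
R = √25 = 5  ⇒  r_B = 5 − 3 = 2

rB=2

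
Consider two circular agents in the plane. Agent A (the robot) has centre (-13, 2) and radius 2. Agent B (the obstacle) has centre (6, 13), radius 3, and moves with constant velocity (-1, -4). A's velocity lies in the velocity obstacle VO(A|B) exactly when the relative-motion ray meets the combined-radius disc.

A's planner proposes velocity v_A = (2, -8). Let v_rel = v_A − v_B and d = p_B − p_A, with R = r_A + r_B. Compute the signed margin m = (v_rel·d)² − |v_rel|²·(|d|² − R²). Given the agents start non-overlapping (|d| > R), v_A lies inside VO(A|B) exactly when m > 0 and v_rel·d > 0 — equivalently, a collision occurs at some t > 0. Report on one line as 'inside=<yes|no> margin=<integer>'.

d = (19, 11),  |d|² = 482;  R = 2+3 = 5,  c = 482−5² = 457
v_rel = (3, -4),  |v_rel|² = 25;  v_rel·d = (3)·(19) + (-4)·(11) = 13
25·t² − 26·t + 457 = 0  ⇒  m = 13² − 25·457 = -11256
m = -11256 < 0,  v_rel·d = 13 > 0  ⇒  outside

inside=no margin=-11256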